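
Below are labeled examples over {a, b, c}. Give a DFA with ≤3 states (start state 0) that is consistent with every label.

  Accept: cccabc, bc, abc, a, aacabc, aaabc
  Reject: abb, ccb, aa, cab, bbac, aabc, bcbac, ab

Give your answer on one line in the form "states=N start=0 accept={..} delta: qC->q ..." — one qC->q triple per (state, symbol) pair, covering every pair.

states=3 start=0 accept={1} delta: 0a->1 0b->0 0c->1 1a->2 1b->0 1c->2 2a->0 2b->2 2c->0

Fold the examples into a partial DFA from state 0: repeatedly fix the first undefined (state, symbol) met by the shortest-then-alphabetical prefix, trying targets in increasing order and rejecting any under which an Accept and a Reject string meet in one state with the same remainder; add a state when all current targets are rejected. Accepting states are where Accept strings end.
a: 0a undefined. 0a->0: no, bc/aabc meet in 0 with "bc" left. Open state 1: 0a->1.
b: 0b undefined. 0b->0: ok.
c: 0c undefined. 0c->0: no, bc/ccb meet in 0. 0c->1: ok.
aa: 1a undefined. 1a->0: no, bc/aabc meet in 1. 1a->1: no, bc/aa meet in 1. Open state 2: 1a->2.
ab: 1b undefined. 1b->0: ok.
cc: 1c undefined. 1c->0: no, cccabc/aabc meet in 2 with "bc" left. 1c->1: no, cccabc/aabc meet in 2 with "bc" left. 1c->2: ok.
aaa: 2a undefined. 2a->0: ok.
aab: 2b undefined. 2b->0: no, bc/aabc meet in 1. 2b->1: no, bc/ccb meet in 1. 2b->2: ok.
aac: 2c undefined. 2c->0: ok.
All examples now run through 3 states with every (state, symbol) defined. Accept strings end in {1}, Reject strings end in {0,2}; accept={1}.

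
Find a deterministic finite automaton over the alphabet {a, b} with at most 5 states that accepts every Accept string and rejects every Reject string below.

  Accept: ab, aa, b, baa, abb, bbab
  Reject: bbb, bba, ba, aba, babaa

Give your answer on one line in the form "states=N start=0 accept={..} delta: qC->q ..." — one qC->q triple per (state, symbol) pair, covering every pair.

states=5 start=0 accept={0,1,3} delta: 0a->0 0b->1 1a->2 1b->3 2a->0 2b->3 3a->4 3b->2 4a->2 4b->0

Grow the machine one transition at a time. Run the examples from 0; the earliest place one falls off (shortest prefix, ties alphabetical) gets sent to the lowest-numbered state that keeps every Accept/Reject pair distinguishable — a pair clashes when both reach the same state with identical unread suffix — and to a fresh state only if none does.
a: 0a undefined. 0a->0: ok.
b: 0b undefined. 0b->0: no, ab/bbb meet in 0. Open state 1: 0b->1.
ba: 1a undefined. 1a->0: no, aa/ba meet in 0. 1a->1: no, ab/ba meet in 1. Open state 2: 1a->2.
bb: 1b undefined. 1b->0: no, ab/bbb meet in 1. 1b->1: no, ab/bbb meet in 1. 1b->2: no, baa/bba meet in 2 with "a" left. Open state 3: 1b->3.
baa: 2a undefined. 2a->0: ok.
bab: 2b undefined. 2b->0: no, aa/babaa meet in 0. 2b->1: no, aa/babaa meet in 0. 2b->2: no, aa/babaa meet in 0. 2b->3: ok.
bba: 3a undefined. 3a->0: no, aa/bba meet in 0. 3a->1: no, ab/bba meet in 1. 3a->2: no, aa/babaa meet in 0. 3a->3: no, abb/bba meet in 3. Open state 4: 3a->4.
bbb: 3b undefined. 3b->0: no, aa/bbb meet in 0. 3b->1: no, ab/bbb meet in 1. 3b->2: ok.
bbab: 4b undefined. 4b->0: ok.
babaa: 4a undefined. 4a->0: no, aa/babaa meet in 0. 4a->1: no, ab/babaa meet in 1. 4a->2: ok.
All examples now run through 5 states with every (state, symbol) defined. Accept strings end in {0,1,3}, Reject strings end in {2,4}; accept={0,1,3}.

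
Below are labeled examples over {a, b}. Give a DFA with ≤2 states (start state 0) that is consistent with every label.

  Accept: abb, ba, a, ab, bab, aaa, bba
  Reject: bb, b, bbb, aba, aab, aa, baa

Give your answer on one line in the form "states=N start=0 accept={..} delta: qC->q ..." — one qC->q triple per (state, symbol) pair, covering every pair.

states=2 start=0 accept={1} delta: 0a->1 0b->0 1a->0 1b->1

Grow the machine one transition at a time. Run the examples from 0; the earliest place one falls off (shortest prefix, ties alphabetical) gets sent to the lowest-numbered state that keeps every Accept/Reject pair distinguishable — a pair clashes when both reach the same state with identical unread suffix — and to a fresh state only if none does.
a: 0a undefined. 0a->0: no, abb/bb meet in 0 with "bb" left. Open state 1: 0a->1.
b: 0b undefined. 0b->0: ok.
aa: 1a undefined. 1a->0: ok.
ab: 1b undefined. 1b->0: no, abb/bb meet in 0. 1b->1: ok.
All examples now run through 2 states with every (state, symbol) defined. Accept strings end in {1}, Reject strings end in {0}; accept={1}.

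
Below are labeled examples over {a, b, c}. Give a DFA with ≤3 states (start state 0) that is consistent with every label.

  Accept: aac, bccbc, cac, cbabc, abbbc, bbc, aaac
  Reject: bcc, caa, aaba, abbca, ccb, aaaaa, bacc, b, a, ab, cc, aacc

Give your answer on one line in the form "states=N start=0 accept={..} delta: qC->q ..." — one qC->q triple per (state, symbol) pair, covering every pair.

Grow the machine one transition at a time. Run the examples from 0; the earliest place one falls off (shortest prefix, ties alphabetical) gets sent to the lowest-numbered state that keeps every Accept/Reject pair distinguishable — a pair clashes when both reach the same state with identical unread suffix — and to a fresh state only if none does.
a: 0a undefined. 0a->0: ok.
b: 0b undefined. 0b->0: ok.
c: 0c undefined. 0c->0: no, aac/bcc meet in 0. Open state 1: 0c->1.
ca: 1a undefined. 1a->0: ok.
cb: 1b undefined. 1b->0: ok.
cc: 1c undefined. 1c->0: ok.
All examples now run through 2 states with every (state, symbol) defined. Accept strings end in {1}, Reject strings end in {0}; accept={1}.

states=2 start=0 accept={1} delta: 0a->0 0b->0 0c->1 1a->0 1b->0 1c->0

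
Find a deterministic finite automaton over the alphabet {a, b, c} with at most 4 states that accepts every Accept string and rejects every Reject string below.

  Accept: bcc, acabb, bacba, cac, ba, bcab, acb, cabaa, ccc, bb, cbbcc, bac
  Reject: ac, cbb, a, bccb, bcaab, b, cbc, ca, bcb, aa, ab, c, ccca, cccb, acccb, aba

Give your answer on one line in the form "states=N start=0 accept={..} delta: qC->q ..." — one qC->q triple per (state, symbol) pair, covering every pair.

states=4 start=0 accept={3} delta: 0a->1 0b->2 0c->1 1a->2 1b->0 1c->2 2a->3 2b->3 2c->3 3a->2 3b->2 3c->3

Grow the machine one transition at a time. Run the examples from 0; the earliest place one falls off (shortest prefix, ties alphabetical) gets sent to the lowest-numbered state that keeps every Accept/Reject pair distinguishable — a pair clashes when both reach the same state with identical unread suffix — and to a fresh state only if none does.
a: 0a undefined. 0a->0: no, ba/aba meet in 0 with "ba" left. Open state 1: 0a->1.
b: 0b undefined. 0b->0: no, ba/a meet in 1. 0b->1: no, ba/aa meet in 1 with "a" left. Open state 2: 0b->2.
c: 0c undefined. 0c->0: no, cac/ac meet in 1 with "c" left. 0c->1: ok.
aa: 1a undefined. 1a->0: no, cac/a meet in 1. 1a->1: no, cac/ac meet in 1 with "c" left. 1a->2: ok.
ab: 1b undefined. 1b->0: ok.
ac: 1c undefined. 1c->0: no, acabb/cbb meet in 2. 1c->1: no, acb/ab meet in 0. 1c->2: ok.
ba: 2a undefined. 2a->0: no, bacba/a meet in 1. 2a->1: no, acabb/ac meet in 2. 2a->2: no, ba/ac meet in 2. Open state 3: 2a->3.
bb: 2b undefined. 2b->0: no, acb/ab meet in 0. 2b->1: no, acb/a meet in 1. 2b->2: no, acb/ac meet in 2. 2b->3: ok.
bc: 2c undefined. 2c->0: no, bcc/a meet in 1. 2c->1: no, bcc/ac meet in 2. 2c->2: no, bcc/ac meet in 2. 2c->3: ok.
bac: 3c undefined. 3c->0: no, bcc/ab meet in 0. 3c->1: no, bcc/a meet in 1. 3c->2: no, bcc/ac meet in 2. 3c->3: ok.
bca: 3a undefined. 3a->0: no, bcab/ac meet in 2. 3a->1: no, bcc/bcaab meet in 3. 3a->2: ok.
bcb: 3b undefined. 3b->0: no, acabb/ac meet in 2. 3b->1: no, acabb/ab meet in 0. 3b->2: ok.
All examples now run through 4 states with every (state, symbol) defined. Accept strings end in {3}, Reject strings end in {0,1,2}; accept={3}.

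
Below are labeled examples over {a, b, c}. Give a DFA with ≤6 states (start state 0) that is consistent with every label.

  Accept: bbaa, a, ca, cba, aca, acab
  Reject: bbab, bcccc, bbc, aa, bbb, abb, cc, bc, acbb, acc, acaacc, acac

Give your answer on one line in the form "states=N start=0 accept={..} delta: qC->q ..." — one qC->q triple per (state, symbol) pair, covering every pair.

states=4 start=0 accept={1,2} delta: 0a->1 0b->1 0c->2 1a->0 1b->2 1c->3 2a->2 2b->0 2c->0 3a->1 3b->2 3c->0

Grow the machine one transition at a time. Run the examples from 0; the earliest place one falls off (shortest prefix, ties alphabetical) gets sent to the lowest-numbered state that keeps every Accept/Reject pair distinguishable — a pair clashes when both reach the same state with identical unread suffix — and to a fresh state only if none does.
a: 0a undefined. 0a->0: no, a/aa meet in 0. Open state 1: 0a->1.
b: 0b undefined. 0b->0: no, bbaa/aa meet in 1 with "a" left. 0b->1: ok.
c: 0c undefined. 0c->0: no, cba/aa meet in 1 with "a" left. 0c->1: no, ca/aa meet in 1 with "a" left. Open state 2: 0c->2.
aa: 1a undefined. 1a->0: ok.
ab: 1b undefined. 1b->0: no, bbaa/bbab meet in 0. 1b->1: no, bbaa/bbab meet in 1. 1b->2: ok.
ac: 1c undefined. 1c->0: no, acab/acbb meet in 2. 1c->1: no, a/bcccc meet in 1. 1c->2: no, acab/bbab meet in 2 with "ab" left. Open state 3: 1c->3.
ca: 2a undefined. 2a->0: no, bbaa/bbab meet in 1. 2a->1: no, bbaa/aa meet in 0. 2a->2: ok.
cb: 2b undefined. 2b->0: ok.
cc: 2c undefined. 2c->0: ok.
aca: 3a undefined. 3a->0: no, bbaa/acac meet in 2. 3a->1: ok.
acb: 3b undefined. 3b->0: no, a/acbb meet in 1. 3b->1: no, bbaa/acbb meet in 2. 3b->2: ok.
acc: 3c undefined. 3c->0: ok.
All examples now run through 4 states with every (state, symbol) defined. Accept strings end in {1,2}, Reject strings end in {0,3}; accept={1,2}.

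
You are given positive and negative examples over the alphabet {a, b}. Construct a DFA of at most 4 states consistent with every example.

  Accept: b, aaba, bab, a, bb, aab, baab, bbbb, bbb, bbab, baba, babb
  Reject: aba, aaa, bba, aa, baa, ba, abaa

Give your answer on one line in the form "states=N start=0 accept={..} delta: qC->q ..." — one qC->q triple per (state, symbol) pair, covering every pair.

State merging on the prefix tree: take the shortest (then alphabetical) example prefix whose next move is undefined and point that move at state 0, else 1, else 2, ...; a target is out if some Accept/Reject pair would then sit in one state with the same input left (inseparable). If every existing state is out, open a new one.
a: 0a undefined. 0a->0: no, aaba/aba meet in 0 with "ba" left. Open state 1: 0a->1.
b: 0b undefined. 0b->0: no, a/bba meet in 1. 0b->1: ok.
aa: 1a undefined. 1a->0: no, b/aaa meet in 1. 1a->1: no, b/aaa meet in 1. Open state 2: 1a->2.
ab: 1b undefined. 1b->0: no, b/aba meet in 1. 1b->1: ok.
aaa: 2a undefined. 2a->0: ok.
aab: 2b undefined. 2b->0: no, bab/aaa meet in 0. 2b->1: no, aaba/aba meet in 2. 2b->2: no, aaba/aaa meet in 0. Open state 3: 2b->3.
aaba: 3a undefined. 3a->0: no, aaba/aaa meet in 0. 3a->1: ok.
babb: 3b undefined. 3b->0: no, babb/aaa meet in 0. 3b->1: ok.
All examples now run through 4 states with every (state, symbol) defined. Accept strings end in {1,3}, Reject strings end in {0,2}; accept={1,3}.

states=4 start=0 accept={1,3} delta: 0a->1 0b->1 1a->2 1b->1 2a->0 2b->3 3a->1 3b->1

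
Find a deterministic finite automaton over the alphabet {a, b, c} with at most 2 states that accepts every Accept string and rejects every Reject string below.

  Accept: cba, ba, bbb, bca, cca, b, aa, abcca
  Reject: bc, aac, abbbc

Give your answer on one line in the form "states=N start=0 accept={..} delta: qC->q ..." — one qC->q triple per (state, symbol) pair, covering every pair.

State merging on the prefix tree: take the shortest (then alphabetical) example prefix whose next move is undefined and point that move at state 0, else 1, else 2, ...; a target is out if some Accept/Reject pair would then sit in one state with the same input left (inseparable). If every existing state is out, open a new one.
a: 0a undefined. 0a->0: ok.
b: 0b undefined. 0b->0: ok.
c: 0c undefined. 0c->0: no, cba/bc meet in 0. Open state 1: 0c->1.
cb: 1b undefined. 1b->0: ok.
cc: 1c undefined. 1c->0: ok.
bca: 1a undefined. 1a->0: ok.
All examples now run through 2 states with every (state, symbol) defined. Accept strings end in {0}, Reject strings end in {1}; accept={0}.

states=2 start=0 accept={0} delta: 0a->0 0b->0 0c->1 1a->0 1b->0 1c->0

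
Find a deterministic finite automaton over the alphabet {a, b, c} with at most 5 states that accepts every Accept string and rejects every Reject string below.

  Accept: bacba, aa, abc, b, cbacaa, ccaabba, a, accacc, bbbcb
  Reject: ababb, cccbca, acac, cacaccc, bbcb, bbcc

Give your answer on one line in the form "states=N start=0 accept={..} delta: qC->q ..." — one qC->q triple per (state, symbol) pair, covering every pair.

Grow the machine one transition at a time. Run the examples from 0; the earliest place one falls off (shortest prefix, ties alphabetical) gets sent to the lowest-numbered state that keeps every Accept/Reject pair distinguishable — a pair clashes when both reach the same state with identical unread suffix — and to a fresh state only if none does.
a: 0a undefined. 0a->0: ok.
b: 0b undefined. 0b->0: no, aa/ababb meet in 0. Open state 1: 0b->1.
c: 0c undefined. 0c->0: no, aa/acac meet in 0. 0c->1: ok.
ba: 1a undefined. 1a->0: no, b/acac meet in 1. 1a->1: no, abc/acac meet in 1 with "c" left. Open state 2: 1a->2.
bb: 1b undefined. 1b->0: no, aa/bbcb meet in 0. 1b->1: no, bbbcb/bbcb meet in 1 with "cb" left. 1b->2: ok.
cc: 1c undefined. 1c->0: ok.
bac: 2c undefined. 2c->0: no, aa/cccbca meet in 0. 2c->1: no, aa/bbcc meet in 0. 2c->2: no, ccaabba/cccbca meet in 2 with "a" left. Open state 3: 2c->3.
bbb: 2b undefined. 2b->0: no, b/ababb meet in 1. 2b->1: ok.
cba: 2a undefined. 2a->0: ok.
bacb: 3b undefined. 3b->0: no, bacba/bbcb meet in 0. 3b->1: no, bacba/ababb meet in 2. 3b->2: ok.
bbcc: 3c undefined. 3c->0: no, bacba/bbcc meet in 0. 3c->1: no, b/bbcc meet in 1. 3c->2: ok.
caca: 3a undefined. 3a->0: no, bacba/cccbca meet in 0. 3a->1: no, bacba/cacaccc meet in 0. 3a->2: ok.
All examples now run through 4 states with every (state, symbol) defined. Accept strings end in {0,1}, Reject strings end in {2,3}; accept={0,1}.

states=4 start=0 accept={0,1} delta: 0a->0 0b->1 0c->1 1a->2 1b->2 1c->0 2a->0 2b->1 2c->3 3a->2 3b->2 3c->2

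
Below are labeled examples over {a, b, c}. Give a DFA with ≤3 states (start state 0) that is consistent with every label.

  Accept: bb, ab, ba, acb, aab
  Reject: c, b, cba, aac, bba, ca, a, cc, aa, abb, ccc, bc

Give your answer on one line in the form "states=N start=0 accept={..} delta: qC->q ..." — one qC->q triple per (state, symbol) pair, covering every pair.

Grow the machine one transition at a time. Run the examples from 0; the earliest place one falls off (shortest prefix, ties alphabetical) gets sent to the lowest-numbered state that keeps every Accept/Reject pair distinguishable — a pair clashes when both reach the same state with identical unread suffix — and to a fresh state only if none does.
a: 0a undefined. 0a->0: no, bb/abb meet in 0 with "bb" left. Open state 1: 0a->1.
b: 0b undefined. 0b->0: no, bb/b meet in 0. 0b->1: no, ba/aa meet in 1 with "a" left. Open state 2: 0b->2.
c: 0c undefined. 0c->0: no, ba/cba meet in 2 with "a" left. 0c->1: ok.
aa: 1a undefined. 1a->0: no, aab/b meet in 2. 1a->1: ok.
ab: 1b undefined. 1b->0: ok.
ac: 1c undefined. 1c->0: no, ab/aac meet in 0. 1c->1: ok.
ba: 2a undefined. 2a->0: ok.
bb: 2b undefined. 2b->0: ok.
bc: 2c undefined. 2c->0: no, bb/bc meet in 0. 2c->1: ok.
All examples now run through 3 states with every (state, symbol) defined. Accept strings end in {0}, Reject strings end in {1,2}; accept={0}.

states=3 start=0 accept={0} delta: 0a->1 0b->2 0c->1 1a->1 1b->0 1c->1 2a->0 2b->0 2c->1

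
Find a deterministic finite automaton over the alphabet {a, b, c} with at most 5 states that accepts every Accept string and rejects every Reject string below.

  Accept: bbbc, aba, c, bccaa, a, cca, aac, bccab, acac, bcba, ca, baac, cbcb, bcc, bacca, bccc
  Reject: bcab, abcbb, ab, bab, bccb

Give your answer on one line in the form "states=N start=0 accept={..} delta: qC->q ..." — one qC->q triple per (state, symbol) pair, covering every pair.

Fold the examples into a partial DFA from state 0: repeatedly fix the first undefined (state, symbol) met by the shortest-then-alphabetical prefix, trying targets in increasing order and rejecting any under which an Accept and a Reject string meet in one state with the same remainder; add a state when all current targets are rejected. Accepting states are where Accept strings end.
a: 0a undefined. 0a->0: ok.
b: 0b undefined. 0b->0: no, aba/ab meet in 0. Open state 1: 0b->1.
c: 0c undefined. 0c->0: ok.
ba: 1a undefined. 1a->0: ok.
bb: 1b undefined. 1b->0: ok.
bc: 1c undefined. 1c->0: no, bbbc/abcbb meet in 0. 1c->1: no, bbbc/bcab meet in 1. Open state 2: 1c->2.
bca: 2a undefined. 2a->0: ok.
bcb: 2b undefined. 2b->0: ok.
bcc: 2c undefined. 2c->0: no, bccab/bcab meet in 1. 2c->1: no, aba/bccb meet in 0. 2c->2: no, aba/bccb meet in 0. Open state 3: 2c->3.
bcca: 3a undefined. 3a->0: no, bccab/bcab meet in 1. 3a->1: ok.
bccb: 3b undefined. 3b->0: no, aba/bccb meet in 0. 3b->1: ok.
bccc: 3c undefined. 3c->0: ok.
All examples now run through 4 states with every (state, symbol) defined. Accept strings end in {0,2,3}, Reject strings end in {1}; accept={0,2,3}.

states=4 start=0 accept={0,2,3} delta: 0a->0 0b->1 0c->0 1a->0 1b->0 1c->2 2a->0 2b->0 2c->3 3a->1 3b->1 3c->0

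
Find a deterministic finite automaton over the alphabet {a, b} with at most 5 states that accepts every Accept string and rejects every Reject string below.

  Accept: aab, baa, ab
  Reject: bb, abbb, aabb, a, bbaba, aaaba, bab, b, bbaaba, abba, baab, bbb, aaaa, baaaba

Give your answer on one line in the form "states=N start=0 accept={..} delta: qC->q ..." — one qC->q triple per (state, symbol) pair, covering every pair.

states=4 start=0 accept={0} delta: 0a->1 0b->2 1a->1 1b->0 2a->3 2b->2 3a->0 3b->1

Fold the examples into a partial DFA from state 0: repeatedly fix the first undefined (state, symbol) met by the shortest-then-alphabetical prefix, trying targets in increasing order and rejecting any under which an Accept and a Reject string meet in one state with the same remainder; add a state when all current targets are rejected. Accepting states are where Accept strings end.
a: 0a undefined. 0a->0: no, aab/b meet in 0 with "b" left. Open state 1: 0a->1.
b: 0b undefined. 0b->0: no, aab/baab meet in 1 with "ab" left. 0b->1: no, aab/bab meet in 1 with "ab" left. Open state 2: 0b->2.
aa: 1a undefined. 1a->0: no, aab/b meet in 2. 1a->1: ok.
ab: 1b undefined. 1b->0: ok.
ba: 2a undefined. 2a->0: no, aab/abba meet in 0. 2a->1: no, aab/bab meet in 0. 2a->2: no, baa/aabb meet in 2. Open state 3: 2a->3.
bb: 2b undefined. 2b->0: no, aab/bb meet in 0. 2b->1: no, aab/bbb meet in 0. 2b->2: ok.
baa: 3a undefined. 3a->0: ok.
bab: 3b undefined. 3b->0: no, aab/bab meet in 0. 3b->1: ok.
All examples now run through 4 states with every (state, symbol) defined. Accept strings end in {0}, Reject strings end in {1,2,3}; accept={0}.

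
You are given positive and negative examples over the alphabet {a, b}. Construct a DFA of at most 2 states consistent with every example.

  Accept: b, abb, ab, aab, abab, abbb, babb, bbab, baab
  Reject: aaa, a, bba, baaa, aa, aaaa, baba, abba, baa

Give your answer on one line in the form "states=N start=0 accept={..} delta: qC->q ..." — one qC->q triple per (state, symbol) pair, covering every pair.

states=2 start=0 accept={1} delta: 0a->0 0b->1 1a->0 1b->1

Fold the examples into a partial DFA from state 0: repeatedly fix the first undefined (state, symbol) met by the shortest-then-alphabetical prefix, trying targets in increasing order and rejecting any under which an Accept and a Reject string meet in one state with the same remainder; add a state when all current targets are rejected. Accepting states are where Accept strings end.
a: 0a undefined. 0a->0: ok.
b: 0b undefined. 0b->0: no, b/aaa meet in 0. Open state 1: 0b->1.
ba: 1a undefined. 1a->0: ok.
bb: 1b undefined. 1b->0: no, abb/aaa meet in 0. 1b->1: ok.
All examples now run through 2 states with every (state, symbol) defined. Accept strings end in {1}, Reject strings end in {0}; accept={1}.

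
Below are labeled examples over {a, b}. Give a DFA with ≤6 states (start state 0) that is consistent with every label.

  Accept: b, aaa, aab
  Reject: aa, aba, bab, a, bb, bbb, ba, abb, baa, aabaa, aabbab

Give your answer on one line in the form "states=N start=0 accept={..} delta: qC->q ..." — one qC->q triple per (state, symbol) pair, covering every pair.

states=4 start=0 accept={0,2} delta: 0a->1 0b->2 1a->3 1b->1 2a->1 2b->1 3a->0 3b->0

Grow the machine one transition at a time. Run the examples from 0; the earliest place one falls off (shortest prefix, ties alphabetical) gets sent to the lowest-numbered state that keeps every Accept/Reject pair distinguishable — a pair clashes when both reach the same state with identical unread suffix — and to a fresh state only if none does.
a: 0a undefined. 0a->0: no, aaa/aa meet in 0. Open state 1: 0a->1.
b: 0b undefined. 0b->0: no, b/bb meet in 0. 0b->1: no, b/a meet in 1. Open state 2: 0b->2.
aa: 1a undefined. 1a->0: no, aaa/a meet in 1. 1a->1: no, aaa/aa meet in 1. 1a->2: no, b/aa meet in 2. Open state 3: 1a->3.
ab: 1b undefined. 1b->0: no, b/abb meet in 2. 1b->1: ok.
ba: 2a undefined. 2a->0: no, b/bab meet in 2. 2a->1: ok.
bb: 2b undefined. 2b->0: no, b/bbb meet in 2. 2b->1: ok.
aaa: 3a undefined. 3a->0: ok.
aab: 3b undefined. 3b->0: ok.
All examples now run through 4 states with every (state, symbol) defined. Accept strings end in {0,2}, Reject strings end in {1,3}; accept={0,2}.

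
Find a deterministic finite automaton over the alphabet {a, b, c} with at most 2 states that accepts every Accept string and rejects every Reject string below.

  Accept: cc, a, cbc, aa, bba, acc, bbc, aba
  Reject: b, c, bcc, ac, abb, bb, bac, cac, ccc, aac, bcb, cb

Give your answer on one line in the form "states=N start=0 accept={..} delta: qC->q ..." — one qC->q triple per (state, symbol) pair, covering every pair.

states=2 start=0 accept={0} delta: 0a->0 0b->1 0c->1 1a->0 1b->1 1c->0

Grow the machine one transition at a time. Run the examples from 0; the earliest place one falls off (shortest prefix, ties alphabetical) gets sent to the lowest-numbered state that keeps every Accept/Reject pair distinguishable — a pair clashes when both reach the same state with identical unread suffix — and to a fresh state only if none does.
a: 0a undefined. 0a->0: ok.
b: 0b undefined. 0b->0: no, cc/bcc meet in 0 with "cc" left. Open state 1: 0b->1.
c: 0c undefined. 0c->0: no, cc/c meet in 0. 0c->1: ok.
ba: 1a undefined. 1a->0: ok.
bb: 1b undefined. 1b->0: no, a/abb meet in 0. 1b->1: ok.
bc: 1c undefined. 1c->0: ok.
All examples now run through 2 states with every (state, symbol) defined. Accept strings end in {0}, Reject strings end in {1}; accept={0}.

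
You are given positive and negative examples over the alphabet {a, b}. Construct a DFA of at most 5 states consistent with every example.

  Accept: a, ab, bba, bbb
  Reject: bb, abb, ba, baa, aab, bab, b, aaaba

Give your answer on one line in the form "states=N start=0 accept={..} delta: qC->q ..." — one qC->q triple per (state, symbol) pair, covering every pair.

State merging on the prefix tree: take the shortest (then alphabetical) example prefix whose next move is undefined and point that move at state 0, else 1, else 2, ...; a target is out if some Accept/Reject pair would then sit in one state with the same input left (inseparable). If every existing state is out, open a new one.
a: 0a undefined. 0a->0: no, ab/aab meet in 0 with "b" left. Open state 1: 0a->1.
b: 0b undefined. 0b->0: no, a/ba meet in 1. 0b->1: no, a/b meet in 1. Open state 2: 0b->2.
aa: 1a undefined. 1a->0: ok.
ab: 1b undefined. 1b->0: no, a/aaaba meet in 1. 1b->1: no, a/abb meet in 1. 1b->2: no, ab/aab meet in 2. Open state 3: 1b->3.
ba: 2a undefined. 2a->0: no, a/baa meet in 1. 2a->1: no, a/ba meet in 1. 2a->2: ok.
bb: 2b undefined. 2b->0: no, bbb/ba meet in 2. 2b->1: no, a/bb meet in 1. 2b->2: no, bba/bb meet in 2. 2b->3: no, ab/bb meet in 3. Open state 4: 2b->4.
abb: 3b undefined. 3b->0: ok.
bba: 4a undefined. 4a->0: no, bba/abb meet in 0. 4a->1: ok.
bbb: 4b undefined. 4b->0: no, bbb/abb meet in 0. 4b->1: ok.
aaaba: 3a undefined. 3a->0: ok.
All examples now run through 5 states with every (state, symbol) defined. Accept strings end in {1,3}, Reject strings end in {0,2,4}; accept={1,3}.

states=5 start=0 accept={1,3} delta: 0a->1 0b->2 1a->0 1b->3 2a->2 2b->4 3a->0 3b->0 4a->1 4b->1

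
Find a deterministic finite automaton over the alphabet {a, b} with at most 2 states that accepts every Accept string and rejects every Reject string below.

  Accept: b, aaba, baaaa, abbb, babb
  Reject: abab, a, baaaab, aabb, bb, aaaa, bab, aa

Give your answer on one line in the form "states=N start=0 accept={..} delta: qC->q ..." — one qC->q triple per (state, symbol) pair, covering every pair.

states=2 start=0 accept={1} delta: 0a->0 0b->1 1a->1 1b->0

State merging on the prefix tree: take the shortest (then alphabetical) example prefix whose next move is undefined and point that move at state 0, else 1, else 2, ...; a target is out if some Accept/Reject pair would then sit in one state with the same input left (inseparable). If every existing state is out, open a new one.
a: 0a undefined. 0a->0: ok.
b: 0b undefined. 0b->0: no, b/abab meet in 0. Open state 1: 0b->1.
ba: 1a undefined. 1a->0: no, b/abab meet in 1. 1a->1: ok.
bb: 1b undefined. 1b->0: ok.
All examples now run through 2 states with every (state, symbol) defined. Accept strings end in {1}, Reject strings end in {0}; accept={1}.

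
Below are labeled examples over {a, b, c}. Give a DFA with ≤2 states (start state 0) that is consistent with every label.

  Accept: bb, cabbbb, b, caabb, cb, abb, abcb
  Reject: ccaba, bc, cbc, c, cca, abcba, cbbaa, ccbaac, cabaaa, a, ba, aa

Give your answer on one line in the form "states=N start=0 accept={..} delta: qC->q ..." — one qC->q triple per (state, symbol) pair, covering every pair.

states=2 start=0 accept={1} delta: 0a->0 0b->1 0c->0 1a->0 1b->1 1c->0

Fold the examples into a partial DFA from state 0: repeatedly fix the first undefined (state, symbol) met by the shortest-then-alphabetical prefix, trying targets in increasing order and rejecting any under which an Accept and a Reject string meet in one state with the same remainder; add a state when all current targets are rejected. Accepting states are where Accept strings end.
a: 0a undefined. 0a->0: ok.
b: 0b undefined. 0b->0: no, bb/a meet in 0. Open state 1: 0b->1.
c: 0c undefined. 0c->0: ok.
ba: 1a undefined. 1a->0: ok.
bb: 1b undefined. 1b->0: no, bb/ccaba meet in 0. 1b->1: ok.
bc: 1c undefined. 1c->0: ok.
All examples now run through 2 states with every (state, symbol) defined. Accept strings end in {1}, Reject strings end in {0}; accept={1}.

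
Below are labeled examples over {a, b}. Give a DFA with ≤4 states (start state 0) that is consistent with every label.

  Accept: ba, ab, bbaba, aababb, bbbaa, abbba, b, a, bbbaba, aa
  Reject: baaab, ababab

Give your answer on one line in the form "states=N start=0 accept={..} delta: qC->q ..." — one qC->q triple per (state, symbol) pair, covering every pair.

Fold the examples into a partial DFA from state 0: repeatedly fix the first undefined (state, symbol) met by the shortest-then-alphabetical prefix, trying targets in increasing order and rejecting any under which an Accept and a Reject string meet in one state with the same remainder; add a state when all current targets are rejected. Accepting states are where Accept strings end.
a: 0a undefined. 0a->0: ok.
b: 0b undefined. 0b->0: no, ba/baaab meet in 0. Open state 1: 0b->1.
ba: 1a undefined. 1a->0: no, ab/baaab meet in 1. 1a->1: ok.
bb: 1b undefined. 1b->0: no, ba/ababab meet in 1. 1b->1: no, ba/baaab meet in 1. Open state 2: 1b->2.
bba: 2a undefined. 2a->0: no, ba/ababab meet in 1. 2a->1: ok.
bbb: 2b undefined. 2b->0: ok.
All examples now run through 3 states with every (state, symbol) defined. Accept strings end in {0,1}, Reject strings end in {2}; accept={0,1}.

states=3 start=0 accept={0,1} delta: 0a->0 0b->1 1a->1 1b->2 2a->1 2b->0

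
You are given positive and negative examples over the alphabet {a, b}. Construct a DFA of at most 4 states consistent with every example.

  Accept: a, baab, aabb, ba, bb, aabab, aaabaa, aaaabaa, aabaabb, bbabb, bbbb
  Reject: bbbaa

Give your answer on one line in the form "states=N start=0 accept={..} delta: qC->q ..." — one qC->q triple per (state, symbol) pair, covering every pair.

states=4 start=0 accept={0,1,2} delta: 0a->0 0b->1 1a->0 1b->2 2a->0 2b->3 3a->3 3b->0

Grow the machine one transition at a time. Run the examples from 0; the earliest place one falls off (shortest prefix, ties alphabetical) gets sent to the lowest-numbered state that keeps every Accept/Reject pair distinguishable — a pair clashes when both reach the same state with identical unread suffix — and to a fresh state only if none does.
a: 0a undefined. 0a->0: ok.
b: 0b undefined. 0b->0: no, a/bbbaa meet in 0. Open state 1: 0b->1.
ba: 1a undefined. 1a->0: ok.
bb: 1b undefined. 1b->0: no, a/bbbaa meet in 0. 1b->1: no, a/bbbaa meet in 0. Open state 2: 1b->2.
bba: 2a undefined. 2a->0: ok.
bbb: 2b undefined. 2b->0: no, a/bbbaa meet in 0. 2b->1: no, a/bbbaa meet in 0. 2b->2: no, a/bbbaa meet in 0. Open state 3: 2b->3.
bbba: 3a undefined. 3a->0: no, a/bbbaa meet in 0. 3a->1: no, a/bbbaa meet in 0. 3a->2: no, a/bbbaa meet in 0. 3a->3: ok.
bbbb: 3b undefined. 3b->0: ok.
All examples now run through 4 states with every (state, symbol) defined. Accept strings end in {0,1,2}, Reject strings end in {3}; accept={0,1,2}.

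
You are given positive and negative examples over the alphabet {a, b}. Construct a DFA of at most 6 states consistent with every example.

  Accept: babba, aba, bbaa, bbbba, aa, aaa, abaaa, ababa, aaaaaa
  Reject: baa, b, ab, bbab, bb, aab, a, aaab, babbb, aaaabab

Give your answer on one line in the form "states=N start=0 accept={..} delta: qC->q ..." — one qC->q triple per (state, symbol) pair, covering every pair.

states=4 start=0 accept={3} delta: 0a->1 0b->2 1a->3 1b->1 2a->0 2b->1 3a->3 3b->1

Fold the examples into a partial DFA from state 0: repeatedly fix the first undefined (state, symbol) met by the shortest-then-alphabetical prefix, trying targets in increasing order and rejecting any under which an Accept and a Reject string meet in one state with the same remainder; add a state when all current targets are rejected. Accepting states are where Accept strings end.
a: 0a undefined. 0a->0: no, aa/a meet in 0. Open state 1: 0a->1.
b: 0b undefined. 0b->0: no, bbaa/baa meet in 1 with "a" left. 0b->1: no, aaa/baa meet in 1 with "aa" left. Open state 2: 0b->2.
aa: 1a undefined. 1a->0: no, aaa/a meet in 1. 1a->1: no, aa/a meet in 1. 1a->2: no, aa/b meet in 2. Open state 3: 1a->3.
ab: 1b undefined. 1b->0: no, aba/a meet in 1. 1b->1: ok.
ba: 2a undefined. 2a->0: ok.
bb: 2b undefined. 2b->0: no, babba/baa meet in 1. 2b->1: ok.
aaa: 3a undefined. 3a->0: no, abaaa/baa meet in 1. 3a->1: no, bbaa/baa meet in 1. 3a->2: no, bbaa/b meet in 2. 3a->3: ok.
aab: 3b undefined. 3b->0: no, ababa/baa meet in 1. 3b->1: ok.
All examples now run through 4 states with every (state, symbol) defined. Accept strings end in {3}, Reject strings end in {1,2}; accept={3}.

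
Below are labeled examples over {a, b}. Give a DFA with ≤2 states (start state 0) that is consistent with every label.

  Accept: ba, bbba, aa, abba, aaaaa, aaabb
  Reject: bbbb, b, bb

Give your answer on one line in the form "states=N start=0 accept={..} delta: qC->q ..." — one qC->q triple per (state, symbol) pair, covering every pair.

states=2 start=0 accept={1} delta: 0a->1 0b->0 1a->1 1b->1

Fold the examples into a partial DFA from state 0: repeatedly fix the first undefined (state, symbol) met by the shortest-then-alphabetical prefix, trying targets in increasing order and rejecting any under which an Accept and a Reject string meet in one state with the same remainder; add a state when all current targets are rejected. Accepting states are where Accept strings end.
a: 0a undefined. 0a->0: no, aaabb/bb meet in 0 with "bb" left. Open state 1: 0a->1.
b: 0b undefined. 0b->0: ok.
aa: 1a undefined. 1a->0: no, aa/bbbb meet in 0. 1a->1: ok.
ab: 1b undefined. 1b->0: no, aaabb/bbbb meet in 0. 1b->1: ok.
All examples now run through 2 states with every (state, symbol) defined. Accept strings end in {1}, Reject strings end in {0}; accept={1}.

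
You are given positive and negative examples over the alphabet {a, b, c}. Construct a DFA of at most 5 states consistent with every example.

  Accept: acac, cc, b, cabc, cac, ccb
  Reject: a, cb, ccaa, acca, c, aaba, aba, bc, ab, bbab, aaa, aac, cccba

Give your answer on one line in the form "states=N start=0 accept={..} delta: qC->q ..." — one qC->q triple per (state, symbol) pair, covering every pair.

Grow the machine one transition at a time. Run the examples from 0; the earliest place one falls off (shortest prefix, ties alphabetical) gets sent to the lowest-numbered state that keeps every Accept/Reject pair distinguishable — a pair clashes when both reach the same state with identical unread suffix — and to a fresh state only if none does.
a: 0a undefined. 0a->0: no, b/ab meet in 0 with "b" left. Open state 1: 0a->1.
b: 0b undefined. 0b->0: ok.
c: 0c undefined. 0c->0: no, cc/cb meet in 0. 0c->1: no, cac/aac meet in 1 with "ac" left. Open state 2: 0c->2.
aa: 1a undefined. 1a->0: ok.
ab: 1b undefined. 1b->0: no, b/ab meet in 0. 1b->1: no, b/aba meet in 0. 1b->2: ok.
ac: 1c undefined. 1c->0: ok.
ca: 2a undefined. 2a->0: no, acac/acca meet in 0. 2a->1: ok.
cb: 2b undefined. 2b->0: no, acac/cb meet in 0. 2b->1: ok.
cc: 2c undefined. 2c->0: no, acac/ccaa meet in 0. 2c->1: no, cc/a meet in 1. 2c->2: no, acac/ccaa meet in 0. Open state 3: 2c->3.
cca: 3a undefined. 3a->0: ok.
ccb: 3b undefined. 3b->0: ok.
ccc: 3c undefined. 3c->0: ok.
All examples now run through 4 states with every (state, symbol) defined. Accept strings end in {0,3}, Reject strings end in {1,2}; accept={0,3}.

states=4 start=0 accept={0,3} delta: 0a->1 0b->0 0c->2 1a->0 1b->2 1c->0 2a->1 2b->1 2c->3 3a->0 3b->0 3c->0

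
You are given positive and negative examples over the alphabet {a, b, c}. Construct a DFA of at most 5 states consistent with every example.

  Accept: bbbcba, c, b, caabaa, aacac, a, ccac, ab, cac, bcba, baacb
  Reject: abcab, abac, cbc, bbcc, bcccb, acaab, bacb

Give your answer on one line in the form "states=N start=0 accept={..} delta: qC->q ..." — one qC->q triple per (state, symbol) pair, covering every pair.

states=5 start=0 accept={0,1,2,3} delta: 0a->0 0b->1 0c->2 1a->2 1b->0 1c->2 2a->3 2b->2 2c->4 3a->3 3b->4 3c->0 4a->0 4b->4 4c->3

State merging on the prefix tree: take the shortest (then alphabetical) example prefix whose next move is undefined and point that move at state 0, else 1, else 2, ...; a target is out if some Accept/Reject pair would then sit in one state with the same input left (inseparable). If every existing state is out, open a new one.
a: 0a undefined. 0a->0: ok.
b: 0b undefined. 0b->0: no, c/abac meet in 0 with "c" left. Open state 1: 0b->1.
c: 0c undefined. 0c->0: no, b/acaab meet in 1. 0c->1: no, aacac/abac meet in 1 with "ac" left. Open state 2: 0c->2.
ba: 1a undefined. 1a->0: no, c/abac meet in 2. 1a->1: no, baacb/bacb meet in 1 with "cb" left. 1a->2: ok.
bb: 1b undefined. 1b->0: ok.
bc: 1c undefined. 1c->0: no, b/abcab meet in 1. 1c->1: no, bbbcba/bcccb meet in 0. 1c->2: ok.
ca: 2a undefined. 2a->0: no, b/abcab meet in 1. 2a->1: no, a/abcab meet in 0. 2a->2: no, aacac/abac meet in 2 with "c" left. Open state 3: 2a->3.
cb: 2b undefined. 2b->0: no, c/cbc meet in 2. 2b->1: no, bbbcba/cbc meet in 2. 2b->2: ok.
cc: 2c undefined. 2c->0: no, c/bcccb meet in 2. 2c->1: no, c/bcccb meet in 2. 2c->2: no, c/abac meet in 2. 2c->3: no, bbbcba/abac meet in 3. Open state 4: 2c->4.
caa: 3a undefined. 3a->0: no, b/acaab meet in 1. 3a->1: no, caabaa/acaab meet in 0. 3a->2: no, c/acaab meet in 2. 3a->3: ok.
cac: 3c undefined. 3c->0: ok.
cca: 4a undefined. 4a->0: ok.
bacb: 4b undefined. 4b->0: no, aacac/bacb meet in 0. 4b->1: no, b/bacb meet in 1. 4b->2: no, c/bacb meet in 2. 4b->3: no, bbbcba/bacb meet in 3. 4b->4: ok.
bccc: 4c undefined. 4c->0: no, b/bcccb meet in 1. 4c->1: no, aacac/bcccb meet in 0. 4c->2: no, c/bcccb meet in 2. 4c->3: ok.
caab: 3b undefined. 3b->0: no, caabaa/abcab meet in 0. 3b->1: no, b/abcab meet in 1. 3b->2: no, c/abcab meet in 2. 3b->3: no, bbbcba/abcab meet in 3. 3b->4: ok.
All examples now run through 5 states with every (state, symbol) defined. Accept strings end in {0,1,2,3}, Reject strings end in {4}; accept={0,1,2,3}.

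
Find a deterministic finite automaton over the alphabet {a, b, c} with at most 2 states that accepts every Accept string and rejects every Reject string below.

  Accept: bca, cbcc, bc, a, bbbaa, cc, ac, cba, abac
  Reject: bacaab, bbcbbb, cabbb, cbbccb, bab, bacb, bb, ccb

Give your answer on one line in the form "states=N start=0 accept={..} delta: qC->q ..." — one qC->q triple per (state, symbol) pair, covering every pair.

states=2 start=0 accept={0} delta: 0a->0 0b->1 0c->0 1a->0 1b->1 1c->0

Fold the examples into a partial DFA from state 0: repeatedly fix the first undefined (state, symbol) met by the shortest-then-alphabetical prefix, trying targets in increasing order and rejecting any under which an Accept and a Reject string meet in one state with the same remainder; add a state when all current targets are rejected. Accepting states are where Accept strings end.
a: 0a undefined. 0a->0: ok.
b: 0b undefined. 0b->0: no, a/bab meet in 0. Open state 1: 0b->1.
c: 0c undefined. 0c->0: ok.
ba: 1a undefined. 1a->0: ok.
bb: 1b undefined. 1b->0: no, a/bb meet in 0. 1b->1: ok.
bc: 1c undefined. 1c->0: ok.
All examples now run through 2 states with every (state, symbol) defined. Accept strings end in {0}, Reject strings end in {1}; accept={0}.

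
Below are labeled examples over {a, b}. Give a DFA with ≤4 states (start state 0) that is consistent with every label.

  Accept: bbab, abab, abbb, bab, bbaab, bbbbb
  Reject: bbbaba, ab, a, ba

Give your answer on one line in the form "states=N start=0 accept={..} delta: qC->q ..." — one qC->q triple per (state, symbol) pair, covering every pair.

states=3 start=0 accept={2} delta: 0a->0 0b->1 1a->1 1b->2 2a->1 2b->2

Fold the examples into a partial DFA from state 0: repeatedly fix the first undefined (state, symbol) met by the shortest-then-alphabetical prefix, trying targets in increasing order and rejecting any under which an Accept and a Reject string meet in one state with the same remainder; add a state when all current targets are rejected. Accepting states are where Accept strings end.
a: 0a undefined. 0a->0: ok.
b: 0b undefined. 0b->0: no, bbab/bbbaba meet in 0. Open state 1: 0b->1.
ba: 1a undefined. 1a->0: no, abab/ab meet in 1. 1a->1: ok.
bb: 1b undefined. 1b->0: no, bbab/ab meet in 1. 1b->1: no, bbab/bbbaba meet in 1. Open state 2: 1b->2.
bba: 2a undefined. 2a->0: no, bbab/ab meet in 1. 2a->1: ok.
bbb: 2b undefined. 2b->0: no, abbb/a meet in 0. 2b->1: no, abbb/bbbaba meet in 1. 2b->2: ok.
All examples now run through 3 states with every (state, symbol) defined. Accept strings end in {2}, Reject strings end in {0,1}; accept={2}.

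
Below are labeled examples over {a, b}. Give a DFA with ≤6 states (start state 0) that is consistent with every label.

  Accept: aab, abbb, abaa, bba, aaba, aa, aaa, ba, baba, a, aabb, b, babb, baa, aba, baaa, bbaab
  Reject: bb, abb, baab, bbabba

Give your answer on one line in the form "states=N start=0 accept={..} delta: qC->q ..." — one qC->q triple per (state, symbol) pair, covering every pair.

states=5 start=0 accept={0,1,2} delta: 0a->1 0b->1 1a->2 1b->3 2a->1 2b->0 3a->1 3b->4 4a->3 4b->0

Grow the machine one transition at a time. Run the examples from 0; the earliest place one falls off (shortest prefix, ties alphabetical) gets sent to the lowest-numbered state that keeps every Accept/Reject pair distinguishable — a pair clashes when both reach the same state with identical unread suffix — and to a fresh state only if none does.
a: 0a undefined. 0a->0: no, aabb/bb meet in 0 with "bb" left. Open state 1: 0a->1.
b: 0b undefined. 0b->0: no, aab/baab meet in 1 with "ab" left. 0b->1: ok.
aa: 1a undefined. 1a->0: no, aabb/bb meet in 1 with "b" left. 1a->1: no, aab/bb meet in 1 with "b" left. Open state 2: 1a->2.
ab: 1b undefined. 1b->0: no, abbb/bb meet in 0. 1b->1: no, abbb/bb meet in 1. 1b->2: no, aab/abb meet in 2 with "b" left. Open state 3: 1b->3.
aaa: 2a undefined. 2a->0: no, a/baab meet in 1. 2a->1: ok.
aab: 2b undefined. 2b->0: ok.
aba: 3a undefined. 3a->0: no, aab/bbabba meet in 0. 3a->1: ok.
abb: 3b undefined. 3b->0: no, aab/abb meet in 0. 3b->1: no, abbb/bb meet in 3. 3b->2: no, abaa/abb meet in 2. 3b->3: no, abbb/bb meet in 3. Open state 4: 3b->4.
abbb: 4b undefined. 4b->0: ok.
bbabba: 4a undefined. 4a->0: no, aab/bbabba meet in 0. 4a->1: no, bba/bbabba meet in 1. 4a->2: no, abaa/bbabba meet in 2. 4a->3: ok.
All examples now run through 5 states with every (state, symbol) defined. Accept strings end in {0,1,2}, Reject strings end in {3,4}; accept={0,1,2}.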